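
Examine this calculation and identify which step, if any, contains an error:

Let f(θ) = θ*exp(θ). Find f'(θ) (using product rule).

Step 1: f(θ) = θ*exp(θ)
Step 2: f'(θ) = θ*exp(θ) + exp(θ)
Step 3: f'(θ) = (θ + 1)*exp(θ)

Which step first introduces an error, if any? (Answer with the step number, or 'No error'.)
No error

All steps in this derivation are correct.
The final answer f'(θ) = (θ + 1)*exp(θ) is valid.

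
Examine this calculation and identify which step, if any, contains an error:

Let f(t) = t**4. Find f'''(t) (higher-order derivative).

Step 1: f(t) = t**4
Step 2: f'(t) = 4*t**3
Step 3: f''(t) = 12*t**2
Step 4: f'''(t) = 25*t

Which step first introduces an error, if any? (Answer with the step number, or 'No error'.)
Step 4

Step 4 is incorrect due to a wrong coefficient.
The step shows: 25*t
The correct value should be: 24*t

Explanation: The coefficient 24 was incorrectly written as 25: the term 24*t was incorrectly written as 25*t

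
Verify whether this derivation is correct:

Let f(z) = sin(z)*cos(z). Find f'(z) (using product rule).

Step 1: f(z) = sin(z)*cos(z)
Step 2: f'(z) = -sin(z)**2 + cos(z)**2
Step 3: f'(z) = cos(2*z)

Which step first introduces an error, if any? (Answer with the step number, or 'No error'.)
No error

All steps in this derivation are correct.
The final answer f'(z) = cos(2*z) is valid.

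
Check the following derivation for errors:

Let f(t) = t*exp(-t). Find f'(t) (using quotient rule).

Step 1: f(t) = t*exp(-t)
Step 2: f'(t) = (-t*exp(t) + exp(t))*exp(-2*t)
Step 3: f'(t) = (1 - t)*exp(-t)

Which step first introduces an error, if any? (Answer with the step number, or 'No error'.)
No error

All steps in this derivation are correct.
The final answer f'(t) = (1 - t)*exp(-t) is valid.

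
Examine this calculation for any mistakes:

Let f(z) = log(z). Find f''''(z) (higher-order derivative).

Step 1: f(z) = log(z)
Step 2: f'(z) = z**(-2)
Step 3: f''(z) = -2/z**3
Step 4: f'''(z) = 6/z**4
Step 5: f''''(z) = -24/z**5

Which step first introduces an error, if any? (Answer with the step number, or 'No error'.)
Step 2

Step 2 is incorrect due to a wrong exponent.
The step shows: z**(-2)
The correct value should be: 1/z

Explanation: The exponent -1 on z was incorrectly written as -2: the term 1/z was incorrectly written as z**(-2)
The later steps are derived from this incorrect expression, so the error originates in Step 2.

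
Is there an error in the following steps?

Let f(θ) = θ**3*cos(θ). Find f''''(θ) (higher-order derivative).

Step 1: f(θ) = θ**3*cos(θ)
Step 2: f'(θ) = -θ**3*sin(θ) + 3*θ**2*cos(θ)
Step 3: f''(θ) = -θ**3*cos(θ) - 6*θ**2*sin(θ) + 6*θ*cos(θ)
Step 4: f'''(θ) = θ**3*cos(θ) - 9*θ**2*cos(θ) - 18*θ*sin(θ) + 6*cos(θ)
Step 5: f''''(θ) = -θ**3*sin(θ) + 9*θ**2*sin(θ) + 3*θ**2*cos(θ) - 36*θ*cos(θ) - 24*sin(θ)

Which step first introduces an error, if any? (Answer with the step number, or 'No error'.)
Step 4

Step 4 is incorrect due to a wrong trig function.
The step shows: θ**3*cos(θ) - 9*θ**2*cos(θ) - 18*θ*sin(θ) + 6*cos(θ)
The correct value should be: θ**3*sin(θ) - 9*θ**2*cos(θ) - 18*θ*sin(θ) + 6*cos(θ)

Explanation: sin(θ) was incorrectly written as cos(θ): the term θ**3*sin(θ) was incorrectly written as θ**3*cos(θ)
The later steps are derived from this incorrect expression, so the error originates in Step 4.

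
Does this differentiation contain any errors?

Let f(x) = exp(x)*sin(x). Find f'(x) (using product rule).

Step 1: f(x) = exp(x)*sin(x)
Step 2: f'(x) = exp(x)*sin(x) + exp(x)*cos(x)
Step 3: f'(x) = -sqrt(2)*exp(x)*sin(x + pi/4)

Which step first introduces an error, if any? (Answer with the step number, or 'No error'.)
Step 3

Step 3 is incorrect due to a sign flip.
The step shows: -sqrt(2)*exp(x)*sin(x + pi/4)
The correct value should be: sqrt(2)*exp(x)*sin(x + pi/4)

Explanation: The sign of the whole expression was flipped: the term sqrt(2)*exp(x)*sin(x + pi/4) was incorrectly written as -sqrt(2)*exp(x)*sin(x + pi/4)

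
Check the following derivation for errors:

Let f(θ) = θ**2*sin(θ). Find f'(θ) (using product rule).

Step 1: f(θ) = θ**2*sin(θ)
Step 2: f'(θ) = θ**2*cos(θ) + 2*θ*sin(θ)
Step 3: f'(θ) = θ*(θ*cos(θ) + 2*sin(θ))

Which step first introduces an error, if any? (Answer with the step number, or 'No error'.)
No error

All steps in this derivation are correct.
The final answer f'(θ) = θ*(θ*cos(θ) + 2*sin(θ)) is valid.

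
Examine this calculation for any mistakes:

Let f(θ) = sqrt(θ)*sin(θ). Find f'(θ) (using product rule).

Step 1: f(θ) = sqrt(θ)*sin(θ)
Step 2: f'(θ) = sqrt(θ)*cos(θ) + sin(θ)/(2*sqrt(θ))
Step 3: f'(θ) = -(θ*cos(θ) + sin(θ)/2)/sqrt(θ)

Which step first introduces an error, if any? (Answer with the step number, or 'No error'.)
Step 3

Step 3 is incorrect due to a sign flip.
The step shows: -(θ*cos(θ) + sin(θ)/2)/sqrt(θ)
The correct value should be: (θ*cos(θ) + sin(θ)/2)/sqrt(θ)

Explanation: The sign of the whole expression was flipped: the term (θ*cos(θ) + sin(θ)/2)/sqrt(θ) was incorrectly written as -(θ*cos(θ) + sin(θ)/2)/sqrt(θ)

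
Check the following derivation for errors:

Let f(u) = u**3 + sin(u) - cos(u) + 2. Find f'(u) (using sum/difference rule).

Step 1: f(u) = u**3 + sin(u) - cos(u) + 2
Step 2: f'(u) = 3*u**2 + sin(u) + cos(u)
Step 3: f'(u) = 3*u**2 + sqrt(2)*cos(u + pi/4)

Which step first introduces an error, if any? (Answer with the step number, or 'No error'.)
Step 3

Step 3 is incorrect due to a wrong trig function.
The step shows: 3*u**2 + sqrt(2)*cos(u + pi/4)
The correct value should be: 3*u**2 + sqrt(2)*sin(u + pi/4)

Explanation: sin(u + pi/4) was incorrectly written as cos(u + pi/4): the term sqrt(2)*sin(u + pi/4) was incorrectly written as sqrt(2)*cos(u + pi/4)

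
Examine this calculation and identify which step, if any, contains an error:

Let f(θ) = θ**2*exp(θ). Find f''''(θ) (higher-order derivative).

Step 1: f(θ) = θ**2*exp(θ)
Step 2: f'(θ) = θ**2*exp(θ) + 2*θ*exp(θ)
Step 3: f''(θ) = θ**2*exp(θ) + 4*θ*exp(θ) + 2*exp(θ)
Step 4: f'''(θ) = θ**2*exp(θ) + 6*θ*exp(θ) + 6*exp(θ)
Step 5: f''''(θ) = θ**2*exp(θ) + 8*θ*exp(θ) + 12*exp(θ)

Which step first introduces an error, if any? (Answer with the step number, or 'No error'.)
No error

All steps in this derivation are correct.
The final answer f''''(θ) = θ**2*exp(θ) + 8*θ*exp(θ) + 12*exp(θ) is valid.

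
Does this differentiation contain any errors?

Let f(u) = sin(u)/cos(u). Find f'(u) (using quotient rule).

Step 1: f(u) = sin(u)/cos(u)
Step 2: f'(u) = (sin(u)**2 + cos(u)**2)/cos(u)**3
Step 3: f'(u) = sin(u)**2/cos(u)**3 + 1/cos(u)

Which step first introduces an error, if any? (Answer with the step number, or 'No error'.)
Step 2

Step 2 is incorrect due to a wrong exponent.
The step shows: (sin(u)**2 + cos(u)**2)/cos(u)**3
The correct value should be: (sin(u)**2 + cos(u)**2)/cos(u)**2

Explanation: The exponent -2 on cos(u) was incorrectly written as -3: the term (sin(u)**2 + cos(u)**2)/cos(u)**2 was incorrectly written as (sin(u)**2 + cos(u)**2)/cos(u)**3
The later steps are derived from this incorrect expression, so the error originates in Step 2.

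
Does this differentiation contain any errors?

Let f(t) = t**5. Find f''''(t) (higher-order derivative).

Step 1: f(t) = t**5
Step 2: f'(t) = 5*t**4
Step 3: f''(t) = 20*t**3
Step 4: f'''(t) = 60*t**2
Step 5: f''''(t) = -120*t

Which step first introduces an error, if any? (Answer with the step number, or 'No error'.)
Step 5

Step 5 is incorrect due to a sign flip.
The step shows: -120*t
The correct value should be: 120*t

Explanation: The sign of the whole expression was flipped: the term 120*t was incorrectly written as -120*t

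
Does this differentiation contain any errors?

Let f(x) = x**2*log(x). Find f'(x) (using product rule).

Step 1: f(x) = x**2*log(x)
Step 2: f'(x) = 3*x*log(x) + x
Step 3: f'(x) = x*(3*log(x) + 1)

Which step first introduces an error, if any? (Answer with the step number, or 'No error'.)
Step 2

Step 2 is incorrect due to a wrong coefficient.
The step shows: 3*x*log(x) + x
The correct value should be: 2*x*log(x) + x

Explanation: The coefficient 2 was incorrectly written as 3: the term 2*x*log(x) was incorrectly written as 3*x*log(x)
The later steps are derived from this incorrect expression, so the error originates in Step 2.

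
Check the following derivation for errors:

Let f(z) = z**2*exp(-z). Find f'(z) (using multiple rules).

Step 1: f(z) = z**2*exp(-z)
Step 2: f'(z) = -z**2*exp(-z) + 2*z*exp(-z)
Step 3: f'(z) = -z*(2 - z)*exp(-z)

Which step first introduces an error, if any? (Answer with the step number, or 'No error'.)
Step 3

Step 3 is incorrect due to a sign flip.
The step shows: -z*(2 - z)*exp(-z)
The correct value should be: z*(2 - z)*exp(-z)

Explanation: The sign of the whole expression was flipped: the term z*(2 - z)*exp(-z) was incorrectly written as -z*(2 - z)*exp(-z)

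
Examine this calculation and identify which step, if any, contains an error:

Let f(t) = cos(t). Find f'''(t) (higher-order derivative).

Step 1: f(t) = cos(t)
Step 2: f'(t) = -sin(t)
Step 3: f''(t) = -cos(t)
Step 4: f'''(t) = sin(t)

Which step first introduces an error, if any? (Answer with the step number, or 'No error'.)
No error

All steps in this derivation are correct.
The final answer f'''(t) = sin(t) is valid.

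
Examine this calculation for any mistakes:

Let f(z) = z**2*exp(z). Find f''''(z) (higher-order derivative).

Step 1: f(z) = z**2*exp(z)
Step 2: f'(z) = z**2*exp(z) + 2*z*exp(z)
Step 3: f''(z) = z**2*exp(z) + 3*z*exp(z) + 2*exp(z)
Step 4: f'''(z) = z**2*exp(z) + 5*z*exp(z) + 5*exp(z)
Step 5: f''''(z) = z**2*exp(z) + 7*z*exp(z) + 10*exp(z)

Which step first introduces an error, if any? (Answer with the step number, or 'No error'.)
Step 3

Step 3 is incorrect due to a wrong coefficient.
The step shows: z**2*exp(z) + 3*z*exp(z) + 2*exp(z)
The correct value should be: z**2*exp(z) + 4*z*exp(z) + 2*exp(z)

Explanation: The coefficient 4 was incorrectly written as 3: the term 4*z*exp(z) was incorrectly written as 3*z*exp(z)
The later steps are derived from this incorrect expression, so the error originates in Step 3.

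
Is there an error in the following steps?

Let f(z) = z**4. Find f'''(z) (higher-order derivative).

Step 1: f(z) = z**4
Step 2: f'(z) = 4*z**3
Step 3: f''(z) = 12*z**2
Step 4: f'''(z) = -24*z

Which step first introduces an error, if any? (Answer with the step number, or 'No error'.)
Step 4

Step 4 is incorrect due to a sign flip.
The step shows: -24*z
The correct value should be: 24*z

Explanation: The sign of the whole expression was flipped: the term 24*z was incorrectly written as -24*z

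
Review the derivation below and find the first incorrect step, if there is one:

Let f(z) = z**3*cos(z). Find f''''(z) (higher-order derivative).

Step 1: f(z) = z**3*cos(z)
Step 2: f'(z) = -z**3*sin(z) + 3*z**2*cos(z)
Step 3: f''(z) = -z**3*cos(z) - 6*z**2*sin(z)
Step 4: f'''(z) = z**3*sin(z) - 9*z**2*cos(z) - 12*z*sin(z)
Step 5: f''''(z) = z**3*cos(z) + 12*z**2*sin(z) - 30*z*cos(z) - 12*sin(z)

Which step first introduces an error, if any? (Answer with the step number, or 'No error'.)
Step 3

Step 3 is incorrect due to a dropped term.
The step shows: -z**3*cos(z) - 6*z**2*sin(z)
The correct value should be: -z**3*cos(z) - 6*z**2*sin(z) + 6*z*cos(z)

Explanation: A term was dropped: the term 6*z*cos(z) was incorrectly omitted
The later steps are derived from this incorrect expression, so the error originates in Step 3.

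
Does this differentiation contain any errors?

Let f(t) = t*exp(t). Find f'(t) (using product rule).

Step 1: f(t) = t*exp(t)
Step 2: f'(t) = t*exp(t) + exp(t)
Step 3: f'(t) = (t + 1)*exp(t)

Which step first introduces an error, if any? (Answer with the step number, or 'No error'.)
No error

All steps in this derivation are correct.
The final answer f'(t) = (t + 1)*exp(t) is valid.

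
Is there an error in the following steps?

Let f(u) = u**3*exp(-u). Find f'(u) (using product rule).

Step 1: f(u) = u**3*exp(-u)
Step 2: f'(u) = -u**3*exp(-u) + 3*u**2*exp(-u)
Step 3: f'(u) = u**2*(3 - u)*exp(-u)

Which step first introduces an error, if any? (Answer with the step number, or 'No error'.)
No error

All steps in this derivation are correct.
The final answer f'(u) = u**2*(3 - u)*exp(-u) is valid.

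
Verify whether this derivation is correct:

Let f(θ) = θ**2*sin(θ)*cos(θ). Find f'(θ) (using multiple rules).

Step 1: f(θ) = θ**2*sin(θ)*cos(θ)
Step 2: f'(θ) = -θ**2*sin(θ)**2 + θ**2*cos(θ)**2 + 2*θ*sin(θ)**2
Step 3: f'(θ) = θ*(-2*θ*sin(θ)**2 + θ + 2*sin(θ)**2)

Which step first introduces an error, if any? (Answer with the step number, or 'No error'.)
Step 2

Step 2 is incorrect due to a wrong trig function.
The step shows: -θ**2*sin(θ)**2 + θ**2*cos(θ)**2 + 2*θ*sin(θ)**2
The correct value should be: -θ**2*sin(θ)**2 + θ**2*cos(θ)**2 + 2*θ*sin(θ)*cos(θ)

Explanation: cos(θ) was incorrectly written as sin(θ): the term 2*θ*sin(θ)*cos(θ) was incorrectly written as 2*θ*sin(θ)**2
The later steps are derived from this incorrect expression, so the error originates in Step 2.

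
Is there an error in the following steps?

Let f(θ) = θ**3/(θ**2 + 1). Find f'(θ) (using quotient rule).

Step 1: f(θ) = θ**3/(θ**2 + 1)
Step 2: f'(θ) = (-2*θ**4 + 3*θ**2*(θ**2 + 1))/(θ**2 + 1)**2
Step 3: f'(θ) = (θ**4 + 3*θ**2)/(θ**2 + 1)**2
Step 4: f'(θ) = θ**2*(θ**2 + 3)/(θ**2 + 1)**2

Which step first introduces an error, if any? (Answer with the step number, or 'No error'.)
No error

All steps in this derivation are correct.
The final answer f'(θ) = θ**2*(θ**2 + 3)/(θ**2 + 1)**2 is valid.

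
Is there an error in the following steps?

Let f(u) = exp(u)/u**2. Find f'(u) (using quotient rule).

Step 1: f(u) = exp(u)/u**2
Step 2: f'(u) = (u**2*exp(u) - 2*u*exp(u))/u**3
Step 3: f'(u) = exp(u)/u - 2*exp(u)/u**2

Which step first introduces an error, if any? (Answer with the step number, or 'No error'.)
Step 2

Step 2 is incorrect due to a wrong exponent.
The step shows: (u**2*exp(u) - 2*u*exp(u))/u**3
The correct value should be: (u**2*exp(u) - 2*u*exp(u))/u**4

Explanation: The exponent -4 on u was incorrectly written as -3: the term (u**2*exp(u) - 2*u*exp(u))/u**4 was incorrectly written as (u**2*exp(u) - 2*u*exp(u))/u**3
The later steps are derived from this incorrect expression, so the error originates in Step 2.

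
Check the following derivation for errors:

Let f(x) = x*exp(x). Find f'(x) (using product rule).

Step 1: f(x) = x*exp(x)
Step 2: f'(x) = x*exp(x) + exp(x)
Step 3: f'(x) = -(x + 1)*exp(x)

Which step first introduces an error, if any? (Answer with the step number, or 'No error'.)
Step 3

Step 3 is incorrect due to a sign flip.
The step shows: -(x + 1)*exp(x)
The correct value should be: (x + 1)*exp(x)

Explanation: The sign of the whole expression was flipped: the term (x + 1)*exp(x) was incorrectly written as -(x + 1)*exp(x)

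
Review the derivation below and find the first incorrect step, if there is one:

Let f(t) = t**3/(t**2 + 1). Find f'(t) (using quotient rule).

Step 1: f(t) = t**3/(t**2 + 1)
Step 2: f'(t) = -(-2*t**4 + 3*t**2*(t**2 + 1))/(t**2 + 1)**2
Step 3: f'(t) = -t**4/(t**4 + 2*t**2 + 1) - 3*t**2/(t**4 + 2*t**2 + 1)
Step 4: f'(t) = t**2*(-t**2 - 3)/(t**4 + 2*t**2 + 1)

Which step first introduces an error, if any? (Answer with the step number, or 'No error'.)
Step 2

Step 2 is incorrect due to a sign flip.
The step shows: -(-2*t**4 + 3*t**2*(t**2 + 1))/(t**2 + 1)**2
The correct value should be: (-2*t**4 + 3*t**2*(t**2 + 1))/(t**2 + 1)**2

Explanation: The sign of the whole expression was flipped: the term (-2*t**4 + 3*t**2*(t**2 + 1))/(t**2 + 1)**2 was incorrectly written as -(-2*t**4 + 3*t**2*(t**2 + 1))/(t**2 + 1)**2
The later steps are derived from this incorrect expression, so the error originates in Step 2.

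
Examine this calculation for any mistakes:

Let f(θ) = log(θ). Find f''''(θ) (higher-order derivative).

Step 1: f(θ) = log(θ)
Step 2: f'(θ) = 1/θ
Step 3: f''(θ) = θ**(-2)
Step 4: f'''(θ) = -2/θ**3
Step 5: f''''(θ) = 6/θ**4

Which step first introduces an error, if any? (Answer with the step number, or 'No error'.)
Step 3

Step 3 is incorrect due to a sign flip.
The step shows: θ**(-2)
The correct value should be: -1/θ**2

Explanation: The sign of the whole expression was flipped: the term -1/θ**2 was incorrectly written as θ**(-2)
The later steps are derived from this incorrect expression, so the error originates in Step 3.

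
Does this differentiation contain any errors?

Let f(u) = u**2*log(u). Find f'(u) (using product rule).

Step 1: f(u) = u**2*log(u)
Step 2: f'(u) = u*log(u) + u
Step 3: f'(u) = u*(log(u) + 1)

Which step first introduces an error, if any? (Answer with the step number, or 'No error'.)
Step 2

Step 2 is incorrect due to a wrong coefficient.
The step shows: u*log(u) + u
The correct value should be: 2*u*log(u) + u

Explanation: The coefficient 2 was incorrectly written as 1: the term 2*u*log(u) was incorrectly written as u*log(u)
The later steps are derived from this incorrect expression, so the error originates in Step 2.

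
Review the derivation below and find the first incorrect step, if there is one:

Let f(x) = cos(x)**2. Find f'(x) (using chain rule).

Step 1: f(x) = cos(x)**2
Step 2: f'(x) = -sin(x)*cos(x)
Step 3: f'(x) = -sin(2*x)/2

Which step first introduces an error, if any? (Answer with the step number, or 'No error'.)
Step 2

Step 2 is incorrect due to a wrong coefficient.
The step shows: -sin(x)*cos(x)
The correct value should be: -2*sin(x)*cos(x)

Explanation: The coefficient -2 was incorrectly written as -1: the term -2*sin(x)*cos(x) was incorrectly written as -sin(x)*cos(x)
The later steps are derived from this incorrect expression, so the error originates in Step 2.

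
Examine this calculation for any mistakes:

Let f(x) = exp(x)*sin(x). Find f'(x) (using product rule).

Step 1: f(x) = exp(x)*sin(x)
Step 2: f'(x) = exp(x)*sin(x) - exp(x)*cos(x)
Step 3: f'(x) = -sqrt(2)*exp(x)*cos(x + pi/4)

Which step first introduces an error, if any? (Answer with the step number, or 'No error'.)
Step 2

Step 2 is incorrect due to a sign flip.
The step shows: exp(x)*sin(x) - exp(x)*cos(x)
The correct value should be: exp(x)*sin(x) + exp(x)*cos(x)

Explanation: The sign of one term was flipped: the term exp(x)*cos(x) was incorrectly written as -exp(x)*cos(x)
The later steps are derived from this incorrect expression, so the error originates in Step 2.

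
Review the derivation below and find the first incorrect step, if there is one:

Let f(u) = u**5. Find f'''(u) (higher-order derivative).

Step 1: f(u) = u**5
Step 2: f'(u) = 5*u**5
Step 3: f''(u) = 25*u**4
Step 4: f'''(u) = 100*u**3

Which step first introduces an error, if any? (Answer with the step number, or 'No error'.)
Step 2

Step 2 is incorrect due to a wrong exponent.
The step shows: 5*u**5
The correct value should be: 5*u**4

Explanation: The exponent 4 on u was incorrectly written as 5: the term 5*u**4 was incorrectly written as 5*u**5
The later steps are derived from this incorrect expression, so the error originates in Step 2.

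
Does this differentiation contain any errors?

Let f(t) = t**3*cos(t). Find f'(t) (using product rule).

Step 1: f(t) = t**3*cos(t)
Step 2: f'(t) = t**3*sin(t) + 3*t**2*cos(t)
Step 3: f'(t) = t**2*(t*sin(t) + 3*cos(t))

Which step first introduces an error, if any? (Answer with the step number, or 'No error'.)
Step 2

Step 2 is incorrect due to a sign flip.
The step shows: t**3*sin(t) + 3*t**2*cos(t)
The correct value should be: -t**3*sin(t) + 3*t**2*cos(t)

Explanation: The sign of one term was flipped: the term -t**3*sin(t) was incorrectly written as t**3*sin(t)
The later steps are derived from this incorrect expression, so the error originates in Step 2.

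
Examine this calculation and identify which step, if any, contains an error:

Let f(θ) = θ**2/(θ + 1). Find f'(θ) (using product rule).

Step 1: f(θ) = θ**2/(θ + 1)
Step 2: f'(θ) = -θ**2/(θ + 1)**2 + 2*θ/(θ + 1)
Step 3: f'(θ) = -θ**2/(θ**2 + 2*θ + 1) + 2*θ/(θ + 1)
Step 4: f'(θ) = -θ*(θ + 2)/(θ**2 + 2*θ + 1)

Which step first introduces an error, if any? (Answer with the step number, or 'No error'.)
Step 4

Step 4 is incorrect due to a sign flip.
The step shows: -θ*(θ + 2)/(θ**2 + 2*θ + 1)
The correct value should be: θ*(θ + 2)/(θ**2 + 2*θ + 1)

Explanation: The sign of the whole expression was flipped: the term θ*(θ + 2)/(θ**2 + 2*θ + 1) was incorrectly written as -θ*(θ + 2)/(θ**2 + 2*θ + 1)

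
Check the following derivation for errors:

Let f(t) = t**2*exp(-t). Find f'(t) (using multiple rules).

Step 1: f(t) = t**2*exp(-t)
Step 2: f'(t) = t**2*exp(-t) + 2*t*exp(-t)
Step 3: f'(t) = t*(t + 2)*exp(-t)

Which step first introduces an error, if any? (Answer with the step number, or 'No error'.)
Step 2

Step 2 is incorrect due to a sign flip.
The step shows: t**2*exp(-t) + 2*t*exp(-t)
The correct value should be: -t**2*exp(-t) + 2*t*exp(-t)

Explanation: The sign of one term was flipped: the term -t**2*exp(-t) was incorrectly written as t**2*exp(-t)
The later steps are derived from this incorrect expression, so the error originates in Step 2.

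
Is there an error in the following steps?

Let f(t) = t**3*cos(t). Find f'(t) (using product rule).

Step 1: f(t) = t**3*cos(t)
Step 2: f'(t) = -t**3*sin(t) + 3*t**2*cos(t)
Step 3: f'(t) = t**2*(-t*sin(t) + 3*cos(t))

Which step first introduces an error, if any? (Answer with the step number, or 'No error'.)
No error

All steps in this derivation are correct.
The final answer f'(t) = t**2*(-t*sin(t) + 3*cos(t)) is valid.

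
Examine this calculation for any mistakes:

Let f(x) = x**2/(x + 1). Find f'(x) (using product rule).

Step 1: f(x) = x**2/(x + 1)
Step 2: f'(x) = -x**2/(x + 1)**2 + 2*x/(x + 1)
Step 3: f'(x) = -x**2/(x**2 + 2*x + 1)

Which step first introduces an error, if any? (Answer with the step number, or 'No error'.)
Step 3

Step 3 is incorrect due to a dropped term.
The step shows: -x**2/(x**2 + 2*x + 1)
The correct value should be: -x**2/(x**2 + 2*x + 1) + 2*x/(x + 1)

Explanation: A term was dropped: the term 2*x/(x + 1) was incorrectly omitted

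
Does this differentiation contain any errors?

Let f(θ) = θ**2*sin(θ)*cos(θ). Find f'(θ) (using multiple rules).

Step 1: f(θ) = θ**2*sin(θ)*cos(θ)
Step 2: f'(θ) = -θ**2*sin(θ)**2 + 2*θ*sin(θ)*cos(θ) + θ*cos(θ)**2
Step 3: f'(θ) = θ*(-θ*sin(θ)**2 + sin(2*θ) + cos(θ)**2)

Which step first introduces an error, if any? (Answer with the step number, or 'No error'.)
Step 2

Step 2 is incorrect due to a wrong exponent.
The step shows: -θ**2*sin(θ)**2 + 2*θ*sin(θ)*cos(θ) + θ*cos(θ)**2
The correct value should be: -θ**2*sin(θ)**2 + θ**2*cos(θ)**2 + 2*θ*sin(θ)*cos(θ)

Explanation: The exponent 2 on θ was incorrectly written as 1: the term θ**2*cos(θ)**2 was incorrectly written as θ*cos(θ)**2
The later steps are derived from this incorrect expression, so the error originates in Step 2.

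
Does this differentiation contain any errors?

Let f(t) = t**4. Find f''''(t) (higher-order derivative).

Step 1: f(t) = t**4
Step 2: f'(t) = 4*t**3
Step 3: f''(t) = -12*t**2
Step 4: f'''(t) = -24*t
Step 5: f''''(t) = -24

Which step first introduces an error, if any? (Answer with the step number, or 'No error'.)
Step 3

Step 3 is incorrect due to a sign flip.
The step shows: -12*t**2
The correct value should be: 12*t**2

Explanation: The sign of the whole expression was flipped: the term 12*t**2 was incorrectly written as -12*t**2
The later steps are derived from this incorrect expression, so the error originates in Step 3.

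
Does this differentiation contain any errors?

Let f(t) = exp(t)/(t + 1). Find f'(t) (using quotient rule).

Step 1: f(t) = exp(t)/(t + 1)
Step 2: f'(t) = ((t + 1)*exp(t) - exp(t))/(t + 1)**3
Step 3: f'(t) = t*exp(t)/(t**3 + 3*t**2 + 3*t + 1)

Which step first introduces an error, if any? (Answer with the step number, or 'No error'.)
Step 2

Step 2 is incorrect due to a wrong exponent.
The step shows: ((t + 1)*exp(t) - exp(t))/(t + 1)**3
The correct value should be: ((t + 1)*exp(t) - exp(t))/(t + 1)**2

Explanation: The exponent -2 on t + 1 was incorrectly written as -3: the term ((t + 1)*exp(t) - exp(t))/(t + 1)**2 was incorrectly written as ((t + 1)*exp(t) - exp(t))/(t + 1)**3
The later steps are derived from this incorrect expression, so the error originates in Step 2.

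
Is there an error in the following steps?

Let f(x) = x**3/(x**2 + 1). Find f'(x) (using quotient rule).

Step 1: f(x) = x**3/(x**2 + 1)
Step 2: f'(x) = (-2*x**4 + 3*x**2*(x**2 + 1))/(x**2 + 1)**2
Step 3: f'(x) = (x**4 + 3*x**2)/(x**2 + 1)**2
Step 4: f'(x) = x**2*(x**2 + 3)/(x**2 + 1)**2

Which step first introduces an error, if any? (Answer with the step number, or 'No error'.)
No error

All steps in this derivation are correct.
The final answer f'(x) = x**2*(x**2 + 3)/(x**2 + 1)**2 is valid.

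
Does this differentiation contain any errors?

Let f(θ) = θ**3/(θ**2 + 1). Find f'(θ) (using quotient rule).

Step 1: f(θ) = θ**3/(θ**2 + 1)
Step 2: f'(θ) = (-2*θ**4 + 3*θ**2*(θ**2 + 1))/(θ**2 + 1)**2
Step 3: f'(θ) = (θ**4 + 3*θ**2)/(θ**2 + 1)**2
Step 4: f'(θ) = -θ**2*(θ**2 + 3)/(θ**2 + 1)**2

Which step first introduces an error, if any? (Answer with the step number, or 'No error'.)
Step 4

Step 4 is incorrect due to a sign flip.
The step shows: -θ**2*(θ**2 + 3)/(θ**2 + 1)**2
The correct value should be: θ**2*(θ**2 + 3)/(θ**2 + 1)**2

Explanation: The sign of the whole expression was flipped: the term θ**2*(θ**2 + 3)/(θ**2 + 1)**2 was incorrectly written as -θ**2*(θ**2 + 3)/(θ**2 + 1)**2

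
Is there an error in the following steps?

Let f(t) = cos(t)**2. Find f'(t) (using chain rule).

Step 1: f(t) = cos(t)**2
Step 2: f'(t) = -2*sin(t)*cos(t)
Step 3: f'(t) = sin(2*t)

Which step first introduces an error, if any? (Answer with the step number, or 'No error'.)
Step 3

Step 3 is incorrect due to a sign flip.
The step shows: sin(2*t)
The correct value should be: -sin(2*t)

Explanation: The sign of the whole expression was flipped: the term -sin(2*t) was incorrectly written as sin(2*t)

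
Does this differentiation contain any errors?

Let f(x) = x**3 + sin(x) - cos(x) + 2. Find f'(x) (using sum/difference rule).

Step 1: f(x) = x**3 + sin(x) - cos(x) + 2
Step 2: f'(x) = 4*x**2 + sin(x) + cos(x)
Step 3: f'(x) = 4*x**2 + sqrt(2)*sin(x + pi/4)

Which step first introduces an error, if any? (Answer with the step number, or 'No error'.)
Step 2

Step 2 is incorrect due to a wrong coefficient.
The step shows: 4*x**2 + sin(x) + cos(x)
The correct value should be: 3*x**2 + sin(x) + cos(x)

Explanation: The coefficient 3 was incorrectly written as 4: the term 3*x**2 was incorrectly written as 4*x**2
The later steps are derived from this incorrect expression, so the error originates in Step 2.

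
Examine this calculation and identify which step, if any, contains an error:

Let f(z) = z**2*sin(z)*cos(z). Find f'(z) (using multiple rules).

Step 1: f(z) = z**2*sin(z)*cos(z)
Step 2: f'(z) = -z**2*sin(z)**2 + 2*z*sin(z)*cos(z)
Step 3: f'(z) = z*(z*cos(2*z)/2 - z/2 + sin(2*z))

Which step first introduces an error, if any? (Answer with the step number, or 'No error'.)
Step 2

Step 2 is incorrect due to a dropped term.
The step shows: -z**2*sin(z)**2 + 2*z*sin(z)*cos(z)
The correct value should be: -z**2*sin(z)**2 + z**2*cos(z)**2 + 2*z*sin(z)*cos(z)

Explanation: A term was dropped: the term z**2*cos(z)**2 was incorrectly omitted
The later steps are derived from this incorrect expression, so the error originates in Step 2.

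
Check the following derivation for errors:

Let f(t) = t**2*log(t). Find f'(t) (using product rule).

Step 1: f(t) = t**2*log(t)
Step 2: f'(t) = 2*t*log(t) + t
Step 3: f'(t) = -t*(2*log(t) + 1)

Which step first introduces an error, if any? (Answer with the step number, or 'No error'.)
Step 3

Step 3 is incorrect due to a sign flip.
The step shows: -t*(2*log(t) + 1)
The correct value should be: t*(2*log(t) + 1)

Explanation: The sign of the whole expression was flipped: the term t*(2*log(t) + 1) was incorrectly written as -t*(2*log(t) + 1)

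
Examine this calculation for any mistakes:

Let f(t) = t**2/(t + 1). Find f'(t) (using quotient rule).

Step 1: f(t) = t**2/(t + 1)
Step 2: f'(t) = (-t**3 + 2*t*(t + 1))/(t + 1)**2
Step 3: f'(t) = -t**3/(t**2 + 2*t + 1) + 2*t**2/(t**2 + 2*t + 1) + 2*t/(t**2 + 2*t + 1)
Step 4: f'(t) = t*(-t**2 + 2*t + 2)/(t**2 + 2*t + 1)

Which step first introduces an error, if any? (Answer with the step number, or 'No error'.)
Step 2

Step 2 is incorrect due to a wrong exponent.
The step shows: (-t**3 + 2*t*(t + 1))/(t + 1)**2
The correct value should be: (-t**2 + 2*t*(t + 1))/(t + 1)**2

Explanation: The exponent 2 on t was incorrectly written as 3: the term (-t**2 + 2*t*(t + 1))/(t + 1)**2 was incorrectly written as (-t**3 + 2*t*(t + 1))/(t + 1)**2
The later steps are derived from this incorrect expression, so the error originates in Step 2.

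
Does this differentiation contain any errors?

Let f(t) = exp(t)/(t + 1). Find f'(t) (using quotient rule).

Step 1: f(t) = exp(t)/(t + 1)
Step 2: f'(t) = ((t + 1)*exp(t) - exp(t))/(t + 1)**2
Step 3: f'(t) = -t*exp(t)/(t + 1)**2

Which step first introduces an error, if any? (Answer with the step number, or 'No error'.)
Step 3

Step 3 is incorrect due to a sign flip.
The step shows: -t*exp(t)/(t + 1)**2
The correct value should be: t*exp(t)/(t + 1)**2

Explanation: The sign of the whole expression was flipped: the term t*exp(t)/(t + 1)**2 was incorrectly written as -t*exp(t)/(t + 1)**2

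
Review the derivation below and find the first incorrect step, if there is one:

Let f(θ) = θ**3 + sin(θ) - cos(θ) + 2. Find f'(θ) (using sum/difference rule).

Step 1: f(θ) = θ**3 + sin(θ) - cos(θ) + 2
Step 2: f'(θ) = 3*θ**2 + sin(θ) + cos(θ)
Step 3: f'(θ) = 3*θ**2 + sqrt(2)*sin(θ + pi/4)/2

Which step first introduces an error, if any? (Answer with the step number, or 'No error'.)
Step 3

Step 3 is incorrect due to a wrong exponent.
The step shows: 3*θ**2 + sqrt(2)*sin(θ + pi/4)/2
The correct value should be: 3*θ**2 + sqrt(2)*sin(θ + pi/4)

Explanation: The exponent 1/2 on 2 was incorrectly written as -1/2: the term sqrt(2)*sin(θ + pi/4) was incorrectly written as sqrt(2)*sin(θ + pi/4)/2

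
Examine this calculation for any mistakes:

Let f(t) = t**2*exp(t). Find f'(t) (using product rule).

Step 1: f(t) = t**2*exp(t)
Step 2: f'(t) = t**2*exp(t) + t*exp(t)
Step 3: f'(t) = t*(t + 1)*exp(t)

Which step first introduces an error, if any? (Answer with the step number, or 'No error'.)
Step 2

Step 2 is incorrect due to a wrong coefficient.
The step shows: t**2*exp(t) + t*exp(t)
The correct value should be: t**2*exp(t) + 2*t*exp(t)

Explanation: The coefficient 2 was incorrectly written as 1: the term 2*t*exp(t) was incorrectly written as t*exp(t)
The later steps are derived from this incorrect expression, so the error originates in Step 2.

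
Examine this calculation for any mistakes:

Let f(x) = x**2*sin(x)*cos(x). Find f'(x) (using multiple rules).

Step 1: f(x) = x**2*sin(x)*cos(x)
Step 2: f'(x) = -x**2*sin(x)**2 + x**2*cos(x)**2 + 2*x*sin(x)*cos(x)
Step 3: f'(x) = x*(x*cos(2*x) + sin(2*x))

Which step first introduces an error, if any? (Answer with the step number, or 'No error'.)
No error

All steps in this derivation are correct.
The final answer f'(x) = x*(x*cos(2*x) + sin(2*x)) is valid.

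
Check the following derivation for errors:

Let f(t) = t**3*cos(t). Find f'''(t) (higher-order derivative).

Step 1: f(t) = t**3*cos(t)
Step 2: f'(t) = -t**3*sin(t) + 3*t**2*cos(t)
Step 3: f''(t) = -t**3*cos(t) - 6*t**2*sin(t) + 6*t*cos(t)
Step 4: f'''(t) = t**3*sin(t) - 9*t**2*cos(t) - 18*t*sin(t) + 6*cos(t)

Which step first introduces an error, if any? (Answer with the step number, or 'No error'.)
No error

All steps in this derivation are correct.
The final answer f'''(t) = t**3*sin(t) - 9*t**2*cos(t) - 18*t*sin(t) + 6*cos(t) is valid.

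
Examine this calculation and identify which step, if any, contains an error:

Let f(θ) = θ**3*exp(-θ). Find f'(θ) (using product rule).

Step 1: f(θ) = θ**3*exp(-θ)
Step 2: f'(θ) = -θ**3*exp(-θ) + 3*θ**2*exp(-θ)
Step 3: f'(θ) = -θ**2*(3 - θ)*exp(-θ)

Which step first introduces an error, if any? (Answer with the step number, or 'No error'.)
Step 3

Step 3 is incorrect due to a sign flip.
The step shows: -θ**2*(3 - θ)*exp(-θ)
The correct value should be: θ**2*(3 - θ)*exp(-θ)

Explanation: The sign of the whole expression was flipped: the term θ**2*(3 - θ)*exp(-θ) was incorrectly written as -θ**2*(3 - θ)*exp(-θ)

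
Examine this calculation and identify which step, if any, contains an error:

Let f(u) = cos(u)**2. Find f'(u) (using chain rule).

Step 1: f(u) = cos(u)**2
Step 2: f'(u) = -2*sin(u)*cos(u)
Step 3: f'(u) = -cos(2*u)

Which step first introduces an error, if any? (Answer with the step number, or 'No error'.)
Step 3

Step 3 is incorrect due to a wrong trig function.
The step shows: -cos(2*u)
The correct value should be: -sin(2*u)

Explanation: sin(2*u) was incorrectly written as cos(2*u): the term -sin(2*u) was incorrectly written as -cos(2*u)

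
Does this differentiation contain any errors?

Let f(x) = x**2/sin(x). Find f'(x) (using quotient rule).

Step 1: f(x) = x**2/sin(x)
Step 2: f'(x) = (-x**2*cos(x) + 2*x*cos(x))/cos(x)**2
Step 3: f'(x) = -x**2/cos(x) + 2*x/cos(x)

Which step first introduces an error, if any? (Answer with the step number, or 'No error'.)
Step 2

Step 2 is incorrect due to a wrong trig function.
The step shows: (-x**2*cos(x) + 2*x*cos(x))/cos(x)**2
The correct value should be: (-x**2*cos(x) + 2*x*sin(x))/sin(x)**2

Explanation: sin(x) was incorrectly written as cos(x): the term (-x**2*cos(x) + 2*x*sin(x))/sin(x)**2 was incorrectly written as (-x**2*cos(x) + 2*x*cos(x))/cos(x)**2
The later steps are derived from this incorrect expression, so the error originates in Step 2.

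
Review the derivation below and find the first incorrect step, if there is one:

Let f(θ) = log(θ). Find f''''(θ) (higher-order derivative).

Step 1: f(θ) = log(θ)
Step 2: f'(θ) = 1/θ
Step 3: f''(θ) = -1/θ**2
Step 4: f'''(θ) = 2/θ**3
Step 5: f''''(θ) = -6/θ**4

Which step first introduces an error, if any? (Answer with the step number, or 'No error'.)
No error

All steps in this derivation are correct.
The final answer f''''(θ) = -6/θ**4 is valid.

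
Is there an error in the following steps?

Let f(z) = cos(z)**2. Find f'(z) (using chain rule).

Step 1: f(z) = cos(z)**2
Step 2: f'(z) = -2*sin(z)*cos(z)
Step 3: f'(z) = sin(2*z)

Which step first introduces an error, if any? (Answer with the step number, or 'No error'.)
Step 3

Step 3 is incorrect due to a sign flip.
The step shows: sin(2*z)
The correct value should be: -sin(2*z)

Explanation: The sign of the whole expression was flipped: the term -sin(2*z) was incorrectly written as sin(2*z)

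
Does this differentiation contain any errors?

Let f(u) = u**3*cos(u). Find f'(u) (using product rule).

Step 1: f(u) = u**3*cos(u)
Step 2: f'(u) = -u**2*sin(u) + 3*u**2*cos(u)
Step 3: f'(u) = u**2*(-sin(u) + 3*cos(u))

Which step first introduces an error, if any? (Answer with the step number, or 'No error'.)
Step 2

Step 2 is incorrect due to a wrong exponent.
The step shows: -u**2*sin(u) + 3*u**2*cos(u)
The correct value should be: -u**3*sin(u) + 3*u**2*cos(u)

Explanation: The exponent 3 on u was incorrectly written as 2: the term -u**3*sin(u) was incorrectly written as -u**2*sin(u)
The later steps are derived from this incorrect expression, so the error originates in Step 2.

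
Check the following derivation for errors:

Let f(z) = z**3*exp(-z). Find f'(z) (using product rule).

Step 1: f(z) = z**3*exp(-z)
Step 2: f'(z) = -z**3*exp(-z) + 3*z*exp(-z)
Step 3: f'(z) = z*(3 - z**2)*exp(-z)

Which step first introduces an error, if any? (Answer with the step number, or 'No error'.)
Step 2

Step 2 is incorrect due to a wrong exponent.
The step shows: -z**3*exp(-z) + 3*z*exp(-z)
The correct value should be: -z**3*exp(-z) + 3*z**2*exp(-z)

Explanation: The exponent 2 on z was incorrectly written as 1: the term 3*z**2*exp(-z) was incorrectly written as 3*z*exp(-z)
The later steps are derived from this incorrect expression, so the error originates in Step 2.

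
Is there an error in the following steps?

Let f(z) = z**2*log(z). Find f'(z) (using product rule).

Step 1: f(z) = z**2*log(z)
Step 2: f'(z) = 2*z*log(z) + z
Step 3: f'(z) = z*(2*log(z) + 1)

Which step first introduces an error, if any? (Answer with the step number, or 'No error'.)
No error

All steps in this derivation are correct.
The final answer f'(z) = z*(2*log(z) + 1) is valid.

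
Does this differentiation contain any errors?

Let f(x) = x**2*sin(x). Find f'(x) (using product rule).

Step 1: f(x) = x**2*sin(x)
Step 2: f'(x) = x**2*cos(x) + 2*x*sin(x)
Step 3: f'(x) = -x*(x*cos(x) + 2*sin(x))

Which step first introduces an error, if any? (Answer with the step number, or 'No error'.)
Step 3

Step 3 is incorrect due to a sign flip.
The step shows: -x*(x*cos(x) + 2*sin(x))
The correct value should be: x*(x*cos(x) + 2*sin(x))

Explanation: The sign of the whole expression was flipped: the term x*(x*cos(x) + 2*sin(x)) was incorrectly written as -x*(x*cos(x) + 2*sin(x))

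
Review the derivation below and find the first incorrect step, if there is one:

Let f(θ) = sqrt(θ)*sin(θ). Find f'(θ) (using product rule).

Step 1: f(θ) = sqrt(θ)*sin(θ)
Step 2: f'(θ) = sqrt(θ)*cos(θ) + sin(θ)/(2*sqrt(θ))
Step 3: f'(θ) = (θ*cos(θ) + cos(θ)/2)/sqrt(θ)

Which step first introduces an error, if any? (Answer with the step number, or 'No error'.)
Step 3

Step 3 is incorrect due to a wrong trig function.
The step shows: (θ*cos(θ) + cos(θ)/2)/sqrt(θ)
The correct value should be: (θ*cos(θ) + sin(θ)/2)/sqrt(θ)

Explanation: sin(θ) was incorrectly written as cos(θ): the term (θ*cos(θ) + sin(θ)/2)/sqrt(θ) was incorrectly written as (θ*cos(θ) + cos(θ)/2)/sqrt(θ)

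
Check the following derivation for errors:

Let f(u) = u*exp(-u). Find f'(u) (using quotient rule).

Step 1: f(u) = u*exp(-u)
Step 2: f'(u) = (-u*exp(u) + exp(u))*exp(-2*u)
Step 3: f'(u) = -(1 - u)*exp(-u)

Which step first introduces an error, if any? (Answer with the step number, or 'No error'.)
Step 3

Step 3 is incorrect due to a sign flip.
The step shows: -(1 - u)*exp(-u)
The correct value should be: (1 - u)*exp(-u)

Explanation: The sign of the whole expression was flipped: the term (1 - u)*exp(-u) was incorrectly written as -(1 - u)*exp(-u)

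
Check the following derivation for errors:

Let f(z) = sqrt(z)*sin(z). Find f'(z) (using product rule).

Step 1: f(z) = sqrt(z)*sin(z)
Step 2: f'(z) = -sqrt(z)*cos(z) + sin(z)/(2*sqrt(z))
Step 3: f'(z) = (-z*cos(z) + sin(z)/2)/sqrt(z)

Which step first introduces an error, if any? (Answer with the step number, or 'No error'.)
Step 2

Step 2 is incorrect due to a sign flip.
The step shows: -sqrt(z)*cos(z) + sin(z)/(2*sqrt(z))
The correct value should be: sqrt(z)*cos(z) + sin(z)/(2*sqrt(z))

Explanation: The sign of one term was flipped: the term sqrt(z)*cos(z) was incorrectly written as -sqrt(z)*cos(z)
The later steps are derived from this incorrect expression, so the error originates in Step 2.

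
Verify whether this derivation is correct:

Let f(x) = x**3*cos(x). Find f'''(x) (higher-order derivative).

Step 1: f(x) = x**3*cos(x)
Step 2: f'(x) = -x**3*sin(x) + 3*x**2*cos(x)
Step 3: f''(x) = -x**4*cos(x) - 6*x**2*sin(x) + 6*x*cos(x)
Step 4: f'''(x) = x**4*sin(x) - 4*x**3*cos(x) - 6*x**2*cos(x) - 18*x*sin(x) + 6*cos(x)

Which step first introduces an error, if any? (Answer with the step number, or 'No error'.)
Step 3

Step 3 is incorrect due to a wrong exponent.
The step shows: -x**4*cos(x) - 6*x**2*sin(x) + 6*x*cos(x)
The correct value should be: -x**3*cos(x) - 6*x**2*sin(x) + 6*x*cos(x)

Explanation: The exponent 3 on x was incorrectly written as 4: the term -x**3*cos(x) was incorrectly written as -x**4*cos(x)
The later steps are derived from this incorrect expression, so the error originates in Step 3.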